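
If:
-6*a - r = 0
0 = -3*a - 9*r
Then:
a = 0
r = 0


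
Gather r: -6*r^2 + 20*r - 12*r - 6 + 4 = -6*r^2 + 8*r - 2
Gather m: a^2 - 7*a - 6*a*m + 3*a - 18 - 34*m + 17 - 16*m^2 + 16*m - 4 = a^2 - 4*a - 16*m^2 + m*(-6*a - 18) - 5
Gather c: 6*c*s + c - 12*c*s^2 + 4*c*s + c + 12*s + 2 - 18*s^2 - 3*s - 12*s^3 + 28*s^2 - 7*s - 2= c*(-12*s^2 + 10*s + 2) - 12*s^3 + 10*s^2 + 2*s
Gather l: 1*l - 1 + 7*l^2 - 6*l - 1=7*l^2 - 5*l - 2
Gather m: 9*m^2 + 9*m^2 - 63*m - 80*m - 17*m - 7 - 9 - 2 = 18*m^2 - 160*m - 18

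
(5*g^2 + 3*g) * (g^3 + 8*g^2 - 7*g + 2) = 5*g^5 + 43*g^4 - 11*g^3 - 11*g^2 + 6*g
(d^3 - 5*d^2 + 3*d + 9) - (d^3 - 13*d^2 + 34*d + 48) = 8*d^2 - 31*d - 39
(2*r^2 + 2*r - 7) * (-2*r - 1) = -4*r^3 - 6*r^2 + 12*r + 7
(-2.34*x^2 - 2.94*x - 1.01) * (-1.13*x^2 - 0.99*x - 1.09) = 2.6442*x^4 + 5.6388*x^3 + 6.6025*x^2 + 4.2045*x + 1.1009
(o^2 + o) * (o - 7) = o^3 - 6*o^2 - 7*o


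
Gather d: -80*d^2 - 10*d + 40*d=-80*d^2 + 30*d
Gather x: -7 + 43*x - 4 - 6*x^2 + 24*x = -6*x^2 + 67*x - 11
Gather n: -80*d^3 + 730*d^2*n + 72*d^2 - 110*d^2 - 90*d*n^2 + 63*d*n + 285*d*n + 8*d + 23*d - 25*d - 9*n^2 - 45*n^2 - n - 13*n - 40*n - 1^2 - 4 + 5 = -80*d^3 - 38*d^2 + 6*d + n^2*(-90*d - 54) + n*(730*d^2 + 348*d - 54)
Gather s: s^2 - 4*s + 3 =s^2 - 4*s + 3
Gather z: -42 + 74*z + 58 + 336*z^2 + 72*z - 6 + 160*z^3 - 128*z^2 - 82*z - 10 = 160*z^3 + 208*z^2 + 64*z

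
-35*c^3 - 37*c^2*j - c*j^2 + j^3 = (-7*c + j)*(c + j)*(5*c + j)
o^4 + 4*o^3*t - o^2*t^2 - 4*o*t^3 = o*(o - t)*(o + t)*(o + 4*t)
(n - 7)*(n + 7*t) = n^2 + 7*n*t - 7*n - 49*t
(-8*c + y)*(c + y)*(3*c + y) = -24*c^3 - 29*c^2*y - 4*c*y^2 + y^3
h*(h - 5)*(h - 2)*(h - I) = h^4 - 7*h^3 - I*h^3 + 10*h^2 + 7*I*h^2 - 10*I*h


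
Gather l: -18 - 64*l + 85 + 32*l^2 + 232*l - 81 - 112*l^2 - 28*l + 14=-80*l^2 + 140*l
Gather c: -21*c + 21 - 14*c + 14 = 35 - 35*c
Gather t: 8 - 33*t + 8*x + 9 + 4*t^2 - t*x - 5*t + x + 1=4*t^2 + t*(-x - 38) + 9*x + 18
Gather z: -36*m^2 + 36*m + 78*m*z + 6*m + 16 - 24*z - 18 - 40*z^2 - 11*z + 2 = -36*m^2 + 42*m - 40*z^2 + z*(78*m - 35)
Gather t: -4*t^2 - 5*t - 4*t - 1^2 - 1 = -4*t^2 - 9*t - 2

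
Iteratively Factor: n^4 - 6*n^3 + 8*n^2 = (n - 2)*(n^3 - 4*n^2) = n*(n - 2)*(n^2 - 4*n) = n*(n - 4)*(n - 2)*(n)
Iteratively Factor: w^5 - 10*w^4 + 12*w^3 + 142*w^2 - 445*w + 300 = (w - 3)*(w^4 - 7*w^3 - 9*w^2 + 115*w - 100) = (w - 3)*(w - 1)*(w^3 - 6*w^2 - 15*w + 100) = (w - 5)*(w - 3)*(w - 1)*(w^2 - w - 20) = (w - 5)*(w - 3)*(w - 1)*(w + 4)*(w - 5)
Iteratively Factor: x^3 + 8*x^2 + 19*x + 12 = (x + 4)*(x^2 + 4*x + 3) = (x + 1)*(x + 4)*(x + 3)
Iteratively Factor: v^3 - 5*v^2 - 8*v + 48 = (v - 4)*(v^2 - v - 12) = (v - 4)*(v + 3)*(v - 4)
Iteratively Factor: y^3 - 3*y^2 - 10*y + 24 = (y - 2)*(y^2 - y - 12) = (y - 2)*(y + 3)*(y - 4)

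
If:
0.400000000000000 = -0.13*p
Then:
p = -3.08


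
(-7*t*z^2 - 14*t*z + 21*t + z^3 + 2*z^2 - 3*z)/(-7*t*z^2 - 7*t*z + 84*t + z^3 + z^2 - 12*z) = (z^2 + 2*z - 3)/(z^2 + z - 12)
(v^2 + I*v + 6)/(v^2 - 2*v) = (v^2 + I*v + 6)/(v*(v - 2))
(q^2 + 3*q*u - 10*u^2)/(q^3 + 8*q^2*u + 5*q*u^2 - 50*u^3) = 1/(q + 5*u)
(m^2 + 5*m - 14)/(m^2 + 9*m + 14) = (m - 2)/(m + 2)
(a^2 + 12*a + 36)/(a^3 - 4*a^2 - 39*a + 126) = (a + 6)/(a^2 - 10*a + 21)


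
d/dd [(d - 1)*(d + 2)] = 2*d + 1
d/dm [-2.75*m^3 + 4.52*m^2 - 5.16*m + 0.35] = -8.25*m^2 + 9.04*m - 5.16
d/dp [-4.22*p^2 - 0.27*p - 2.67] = -8.44*p - 0.27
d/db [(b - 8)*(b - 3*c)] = 2*b - 3*c - 8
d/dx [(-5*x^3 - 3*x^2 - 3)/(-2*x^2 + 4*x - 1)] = (10*x^4 - 40*x^3 + 3*x^2 - 6*x + 12)/(4*x^4 - 16*x^3 + 20*x^2 - 8*x + 1)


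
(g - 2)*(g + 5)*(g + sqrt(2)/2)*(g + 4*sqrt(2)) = g^4 + 3*g^3 + 9*sqrt(2)*g^3/2 - 6*g^2 + 27*sqrt(2)*g^2/2 - 45*sqrt(2)*g + 12*g - 40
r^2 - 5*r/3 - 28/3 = (r - 4)*(r + 7/3)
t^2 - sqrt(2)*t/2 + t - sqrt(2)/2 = (t + 1)*(t - sqrt(2)/2)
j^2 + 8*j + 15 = (j + 3)*(j + 5)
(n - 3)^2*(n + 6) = n^3 - 27*n + 54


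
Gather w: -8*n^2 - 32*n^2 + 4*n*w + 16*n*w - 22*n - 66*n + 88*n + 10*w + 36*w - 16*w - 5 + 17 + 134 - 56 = -40*n^2 + w*(20*n + 30) + 90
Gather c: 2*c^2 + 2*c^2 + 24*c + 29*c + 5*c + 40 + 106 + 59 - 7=4*c^2 + 58*c + 198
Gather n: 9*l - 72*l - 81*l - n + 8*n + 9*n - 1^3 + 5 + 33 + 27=-144*l + 16*n + 64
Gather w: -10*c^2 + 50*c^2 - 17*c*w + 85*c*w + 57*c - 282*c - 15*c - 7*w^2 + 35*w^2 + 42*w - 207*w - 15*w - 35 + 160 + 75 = 40*c^2 - 240*c + 28*w^2 + w*(68*c - 180) + 200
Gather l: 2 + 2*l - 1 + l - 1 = 3*l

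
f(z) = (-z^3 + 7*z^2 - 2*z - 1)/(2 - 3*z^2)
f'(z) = 6*z*(-z^3 + 7*z^2 - 2*z - 1)/(2 - 3*z^2)^2 + (-3*z^2 + 14*z - 2)/(2 - 3*z^2) = (3*z^4 - 12*z^2 + 22*z - 4)/(9*z^4 - 12*z^2 + 4)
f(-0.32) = 0.23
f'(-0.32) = -4.27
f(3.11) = -1.13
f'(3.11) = 0.31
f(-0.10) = -0.37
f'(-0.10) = -1.63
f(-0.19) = -0.19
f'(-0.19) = -2.41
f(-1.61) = -4.25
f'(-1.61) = -1.51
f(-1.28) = -5.19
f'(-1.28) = -5.15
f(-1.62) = -4.23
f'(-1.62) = -1.46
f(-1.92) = -3.94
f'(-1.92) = -0.61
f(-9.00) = -5.45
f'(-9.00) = 0.32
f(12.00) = 1.73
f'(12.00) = 0.33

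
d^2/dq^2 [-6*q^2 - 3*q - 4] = -12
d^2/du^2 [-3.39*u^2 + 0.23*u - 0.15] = -6.78000000000000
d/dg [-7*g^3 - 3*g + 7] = -21*g^2 - 3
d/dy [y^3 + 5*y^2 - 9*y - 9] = 3*y^2 + 10*y - 9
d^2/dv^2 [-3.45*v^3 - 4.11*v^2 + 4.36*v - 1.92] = -20.7*v - 8.22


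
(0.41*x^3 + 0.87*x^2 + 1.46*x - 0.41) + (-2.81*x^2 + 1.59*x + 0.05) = 0.41*x^3 - 1.94*x^2 + 3.05*x - 0.36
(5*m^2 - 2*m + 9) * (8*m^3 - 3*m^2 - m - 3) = 40*m^5 - 31*m^4 + 73*m^3 - 40*m^2 - 3*m - 27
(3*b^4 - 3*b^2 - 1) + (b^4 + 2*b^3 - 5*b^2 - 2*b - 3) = 4*b^4 + 2*b^3 - 8*b^2 - 2*b - 4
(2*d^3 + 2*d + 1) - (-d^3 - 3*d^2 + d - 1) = 3*d^3 + 3*d^2 + d + 2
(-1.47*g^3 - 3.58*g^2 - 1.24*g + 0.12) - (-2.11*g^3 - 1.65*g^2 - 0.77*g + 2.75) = 0.64*g^3 - 1.93*g^2 - 0.47*g - 2.63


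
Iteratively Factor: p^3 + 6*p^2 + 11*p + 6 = (p + 1)*(p^2 + 5*p + 6) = (p + 1)*(p + 2)*(p + 3)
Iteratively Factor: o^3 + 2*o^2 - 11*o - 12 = (o + 4)*(o^2 - 2*o - 3) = (o + 1)*(o + 4)*(o - 3)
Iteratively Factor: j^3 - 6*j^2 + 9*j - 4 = (j - 4)*(j^2 - 2*j + 1) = (j - 4)*(j - 1)*(j - 1)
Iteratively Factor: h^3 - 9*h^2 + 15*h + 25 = (h - 5)*(h^2 - 4*h - 5) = (h - 5)^2*(h + 1)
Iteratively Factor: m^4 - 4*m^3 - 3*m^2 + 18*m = (m)*(m^3 - 4*m^2 - 3*m + 18) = m*(m - 3)*(m^2 - m - 6) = m*(m - 3)^2*(m + 2)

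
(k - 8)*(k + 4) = k^2 - 4*k - 32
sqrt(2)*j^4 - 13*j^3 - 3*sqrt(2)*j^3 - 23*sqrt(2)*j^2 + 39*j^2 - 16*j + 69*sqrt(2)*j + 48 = (j - 3)*(j - 8*sqrt(2))*(j + sqrt(2))*(sqrt(2)*j + 1)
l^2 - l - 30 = (l - 6)*(l + 5)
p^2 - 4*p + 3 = (p - 3)*(p - 1)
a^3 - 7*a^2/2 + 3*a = a*(a - 2)*(a - 3/2)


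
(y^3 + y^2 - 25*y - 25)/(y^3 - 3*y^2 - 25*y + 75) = (y + 1)/(y - 3)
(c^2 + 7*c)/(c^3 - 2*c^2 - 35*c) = (c + 7)/(c^2 - 2*c - 35)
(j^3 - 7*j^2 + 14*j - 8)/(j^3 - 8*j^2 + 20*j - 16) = (j - 1)/(j - 2)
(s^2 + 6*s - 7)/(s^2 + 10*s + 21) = (s - 1)/(s + 3)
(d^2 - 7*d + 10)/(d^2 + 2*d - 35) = (d - 2)/(d + 7)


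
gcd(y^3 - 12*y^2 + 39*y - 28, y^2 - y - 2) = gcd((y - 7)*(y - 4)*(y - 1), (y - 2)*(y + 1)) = 1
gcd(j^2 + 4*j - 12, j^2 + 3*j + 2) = 1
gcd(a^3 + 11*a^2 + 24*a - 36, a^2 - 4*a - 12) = 1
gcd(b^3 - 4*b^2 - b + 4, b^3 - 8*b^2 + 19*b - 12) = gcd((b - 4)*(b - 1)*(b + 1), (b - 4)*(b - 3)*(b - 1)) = b^2 - 5*b + 4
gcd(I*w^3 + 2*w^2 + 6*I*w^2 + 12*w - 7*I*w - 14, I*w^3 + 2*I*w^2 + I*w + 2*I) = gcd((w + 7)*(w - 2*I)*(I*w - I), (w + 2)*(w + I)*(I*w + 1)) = 1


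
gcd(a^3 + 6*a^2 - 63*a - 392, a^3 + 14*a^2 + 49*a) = a^2 + 14*a + 49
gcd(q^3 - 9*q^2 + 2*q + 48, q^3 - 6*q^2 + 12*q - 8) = 1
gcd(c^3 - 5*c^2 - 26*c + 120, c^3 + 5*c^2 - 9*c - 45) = c + 5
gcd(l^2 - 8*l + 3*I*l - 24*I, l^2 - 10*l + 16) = l - 8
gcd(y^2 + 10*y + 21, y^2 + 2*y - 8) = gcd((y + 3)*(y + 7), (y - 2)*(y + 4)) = 1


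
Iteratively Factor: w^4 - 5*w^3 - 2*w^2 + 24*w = (w - 3)*(w^3 - 2*w^2 - 8*w) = (w - 3)*(w + 2)*(w^2 - 4*w) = (w - 4)*(w - 3)*(w + 2)*(w)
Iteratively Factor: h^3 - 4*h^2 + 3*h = (h - 3)*(h^2 - h) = h*(h - 3)*(h - 1)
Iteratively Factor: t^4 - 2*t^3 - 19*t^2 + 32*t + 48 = (t - 4)*(t^3 + 2*t^2 - 11*t - 12) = (t - 4)*(t + 1)*(t^2 + t - 12) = (t - 4)*(t - 3)*(t + 1)*(t + 4)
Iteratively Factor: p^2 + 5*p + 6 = (p + 3)*(p + 2)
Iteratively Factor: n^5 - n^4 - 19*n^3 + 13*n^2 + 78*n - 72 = (n - 2)*(n^4 + n^3 - 17*n^2 - 21*n + 36) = (n - 2)*(n + 3)*(n^3 - 2*n^2 - 11*n + 12) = (n - 2)*(n - 1)*(n + 3)*(n^2 - n - 12) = (n - 2)*(n - 1)*(n + 3)^2*(n - 4)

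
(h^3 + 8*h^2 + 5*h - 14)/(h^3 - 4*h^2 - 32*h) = (-h^3 - 8*h^2 - 5*h + 14)/(h*(-h^2 + 4*h + 32))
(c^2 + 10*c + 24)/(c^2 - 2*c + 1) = (c^2 + 10*c + 24)/(c^2 - 2*c + 1)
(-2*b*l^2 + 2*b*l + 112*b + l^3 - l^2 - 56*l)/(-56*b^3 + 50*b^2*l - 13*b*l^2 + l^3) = (l^2 - l - 56)/(28*b^2 - 11*b*l + l^2)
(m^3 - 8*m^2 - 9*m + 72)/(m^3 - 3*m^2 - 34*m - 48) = (m - 3)/(m + 2)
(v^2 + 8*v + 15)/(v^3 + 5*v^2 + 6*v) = (v + 5)/(v*(v + 2))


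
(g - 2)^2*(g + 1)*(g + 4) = g^4 + g^3 - 12*g^2 + 4*g + 16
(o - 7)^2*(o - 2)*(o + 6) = o^4 - 10*o^3 - 19*o^2 + 364*o - 588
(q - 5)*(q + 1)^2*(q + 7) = q^4 + 4*q^3 - 30*q^2 - 68*q - 35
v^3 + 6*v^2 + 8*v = v*(v + 2)*(v + 4)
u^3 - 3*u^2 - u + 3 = (u - 3)*(u - 1)*(u + 1)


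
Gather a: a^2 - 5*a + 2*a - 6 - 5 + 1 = a^2 - 3*a - 10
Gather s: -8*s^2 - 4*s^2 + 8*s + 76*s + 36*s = -12*s^2 + 120*s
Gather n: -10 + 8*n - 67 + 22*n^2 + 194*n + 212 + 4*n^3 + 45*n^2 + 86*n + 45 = 4*n^3 + 67*n^2 + 288*n + 180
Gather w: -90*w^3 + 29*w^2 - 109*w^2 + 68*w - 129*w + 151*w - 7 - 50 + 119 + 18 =-90*w^3 - 80*w^2 + 90*w + 80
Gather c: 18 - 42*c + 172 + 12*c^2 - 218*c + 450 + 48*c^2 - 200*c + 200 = 60*c^2 - 460*c + 840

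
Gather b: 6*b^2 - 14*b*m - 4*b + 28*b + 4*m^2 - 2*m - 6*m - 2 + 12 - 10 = 6*b^2 + b*(24 - 14*m) + 4*m^2 - 8*m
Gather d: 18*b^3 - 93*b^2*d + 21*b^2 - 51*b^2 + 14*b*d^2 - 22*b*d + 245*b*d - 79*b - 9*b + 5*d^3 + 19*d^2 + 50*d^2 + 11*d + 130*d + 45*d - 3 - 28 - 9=18*b^3 - 30*b^2 - 88*b + 5*d^3 + d^2*(14*b + 69) + d*(-93*b^2 + 223*b + 186) - 40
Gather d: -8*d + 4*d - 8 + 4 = -4*d - 4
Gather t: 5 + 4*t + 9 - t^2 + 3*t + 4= -t^2 + 7*t + 18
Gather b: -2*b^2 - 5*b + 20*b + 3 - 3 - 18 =-2*b^2 + 15*b - 18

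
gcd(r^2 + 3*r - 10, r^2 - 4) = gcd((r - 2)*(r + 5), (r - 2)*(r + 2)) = r - 2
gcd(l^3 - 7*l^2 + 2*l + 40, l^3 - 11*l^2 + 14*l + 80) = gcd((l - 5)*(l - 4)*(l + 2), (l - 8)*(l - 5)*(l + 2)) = l^2 - 3*l - 10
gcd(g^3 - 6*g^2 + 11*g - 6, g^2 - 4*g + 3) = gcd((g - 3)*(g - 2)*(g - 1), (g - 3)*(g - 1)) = g^2 - 4*g + 3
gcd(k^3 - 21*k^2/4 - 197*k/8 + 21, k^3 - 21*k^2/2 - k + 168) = k^2 - 9*k/2 - 28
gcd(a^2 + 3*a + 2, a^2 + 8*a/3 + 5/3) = a + 1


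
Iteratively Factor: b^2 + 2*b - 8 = (b - 2)*(b + 4)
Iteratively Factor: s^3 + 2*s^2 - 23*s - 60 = (s + 3)*(s^2 - s - 20) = (s + 3)*(s + 4)*(s - 5)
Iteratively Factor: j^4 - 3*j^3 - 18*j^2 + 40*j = (j + 4)*(j^3 - 7*j^2 + 10*j) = j*(j + 4)*(j^2 - 7*j + 10) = j*(j - 5)*(j + 4)*(j - 2)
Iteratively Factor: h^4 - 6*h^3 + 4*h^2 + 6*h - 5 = (h - 1)*(h^3 - 5*h^2 - h + 5) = (h - 5)*(h - 1)*(h^2 - 1) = (h - 5)*(h - 1)*(h + 1)*(h - 1)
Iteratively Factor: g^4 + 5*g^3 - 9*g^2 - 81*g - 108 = (g + 3)*(g^3 + 2*g^2 - 15*g - 36) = (g - 4)*(g + 3)*(g^2 + 6*g + 9) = (g - 4)*(g + 3)^2*(g + 3)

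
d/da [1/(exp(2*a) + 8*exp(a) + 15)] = 2*(-exp(a) - 4)*exp(a)/(exp(2*a) + 8*exp(a) + 15)^2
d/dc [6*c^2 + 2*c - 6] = 12*c + 2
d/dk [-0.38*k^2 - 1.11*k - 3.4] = -0.76*k - 1.11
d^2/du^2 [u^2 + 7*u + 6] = 2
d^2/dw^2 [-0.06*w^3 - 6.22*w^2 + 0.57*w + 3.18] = -0.36*w - 12.44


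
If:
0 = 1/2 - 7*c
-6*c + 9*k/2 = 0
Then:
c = 1/14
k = 2/21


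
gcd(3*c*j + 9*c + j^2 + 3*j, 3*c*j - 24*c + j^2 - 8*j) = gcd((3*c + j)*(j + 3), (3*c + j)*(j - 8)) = 3*c + j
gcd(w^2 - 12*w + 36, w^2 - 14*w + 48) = w - 6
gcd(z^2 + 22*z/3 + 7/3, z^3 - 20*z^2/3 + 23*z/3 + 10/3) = z + 1/3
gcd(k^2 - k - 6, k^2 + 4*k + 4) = k + 2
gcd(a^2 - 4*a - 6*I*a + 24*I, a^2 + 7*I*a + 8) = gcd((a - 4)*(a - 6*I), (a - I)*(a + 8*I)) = 1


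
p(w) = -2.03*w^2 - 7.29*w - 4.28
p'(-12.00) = 41.43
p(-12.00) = -209.12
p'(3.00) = -19.47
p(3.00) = -44.42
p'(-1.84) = 0.18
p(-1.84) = 2.26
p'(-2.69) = 3.63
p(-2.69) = 0.64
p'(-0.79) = -4.08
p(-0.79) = 0.21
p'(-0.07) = -7.01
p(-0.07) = -3.78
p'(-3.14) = 5.46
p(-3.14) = -1.40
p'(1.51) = -13.42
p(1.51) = -19.92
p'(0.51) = -9.36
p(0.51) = -8.53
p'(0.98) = -11.27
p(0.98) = -13.37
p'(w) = -4.06*w - 7.29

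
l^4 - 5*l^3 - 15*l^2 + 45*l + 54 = (l - 6)*(l - 3)*(l + 1)*(l + 3)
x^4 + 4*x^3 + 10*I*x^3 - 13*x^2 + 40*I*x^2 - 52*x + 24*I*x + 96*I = (x + 4)*(x - I)*(x + 3*I)*(x + 8*I)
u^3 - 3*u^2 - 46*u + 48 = (u - 8)*(u - 1)*(u + 6)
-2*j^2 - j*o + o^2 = (-2*j + o)*(j + o)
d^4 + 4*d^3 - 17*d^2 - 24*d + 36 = (d - 3)*(d - 1)*(d + 2)*(d + 6)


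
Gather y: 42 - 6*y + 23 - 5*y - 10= 55 - 11*y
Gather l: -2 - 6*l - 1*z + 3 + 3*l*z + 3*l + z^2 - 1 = l*(3*z - 3) + z^2 - z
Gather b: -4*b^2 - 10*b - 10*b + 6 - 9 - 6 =-4*b^2 - 20*b - 9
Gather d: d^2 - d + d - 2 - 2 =d^2 - 4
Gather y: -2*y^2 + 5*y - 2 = -2*y^2 + 5*y - 2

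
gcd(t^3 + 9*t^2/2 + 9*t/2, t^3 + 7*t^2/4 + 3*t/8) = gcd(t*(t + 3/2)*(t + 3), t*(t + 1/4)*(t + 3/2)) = t^2 + 3*t/2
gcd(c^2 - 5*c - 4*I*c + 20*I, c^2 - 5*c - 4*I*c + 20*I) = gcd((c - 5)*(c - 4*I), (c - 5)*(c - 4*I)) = c^2 + c*(-5 - 4*I) + 20*I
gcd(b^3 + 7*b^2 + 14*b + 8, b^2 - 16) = b + 4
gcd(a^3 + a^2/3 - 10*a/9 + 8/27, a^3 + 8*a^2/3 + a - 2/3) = a - 1/3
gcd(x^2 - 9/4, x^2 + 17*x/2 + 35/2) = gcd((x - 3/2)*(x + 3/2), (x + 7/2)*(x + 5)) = 1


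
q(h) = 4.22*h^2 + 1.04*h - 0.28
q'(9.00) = 77.00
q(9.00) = 350.90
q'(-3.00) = -24.28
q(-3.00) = 34.58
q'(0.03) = 1.29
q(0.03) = -0.25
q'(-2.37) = -18.96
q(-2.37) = 20.96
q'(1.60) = 14.54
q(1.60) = 12.19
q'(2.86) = 25.18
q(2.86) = 37.21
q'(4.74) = 41.05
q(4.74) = 99.46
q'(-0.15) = -0.23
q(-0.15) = -0.34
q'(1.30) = 12.01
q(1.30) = 8.20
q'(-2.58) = -20.74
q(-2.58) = 25.13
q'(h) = 8.44*h + 1.04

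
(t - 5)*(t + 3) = t^2 - 2*t - 15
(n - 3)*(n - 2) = n^2 - 5*n + 6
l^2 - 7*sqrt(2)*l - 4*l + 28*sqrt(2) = (l - 4)*(l - 7*sqrt(2))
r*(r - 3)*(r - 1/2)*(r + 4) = r^4 + r^3/2 - 25*r^2/2 + 6*r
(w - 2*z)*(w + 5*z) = w^2 + 3*w*z - 10*z^2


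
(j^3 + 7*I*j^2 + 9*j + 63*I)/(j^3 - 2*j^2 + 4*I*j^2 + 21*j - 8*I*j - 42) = (j + 3*I)/(j - 2)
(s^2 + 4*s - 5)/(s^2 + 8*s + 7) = (s^2 + 4*s - 5)/(s^2 + 8*s + 7)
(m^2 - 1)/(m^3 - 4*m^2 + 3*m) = (m + 1)/(m*(m - 3))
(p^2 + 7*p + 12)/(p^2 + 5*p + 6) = (p + 4)/(p + 2)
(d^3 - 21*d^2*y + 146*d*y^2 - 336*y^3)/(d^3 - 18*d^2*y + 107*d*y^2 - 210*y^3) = (-d + 8*y)/(-d + 5*y)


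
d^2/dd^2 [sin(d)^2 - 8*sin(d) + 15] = 8*sin(d) + 2*cos(2*d)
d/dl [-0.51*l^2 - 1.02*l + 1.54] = -1.02*l - 1.02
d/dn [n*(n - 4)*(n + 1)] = 3*n^2 - 6*n - 4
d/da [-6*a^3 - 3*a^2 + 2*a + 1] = -18*a^2 - 6*a + 2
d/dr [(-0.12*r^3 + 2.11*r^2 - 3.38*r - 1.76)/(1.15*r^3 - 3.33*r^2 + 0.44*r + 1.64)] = (-2.0269*r^4 + 7.6684*r^3 - 4.8454*r^2 - 4.8008*r - 4.7688)/(1.3225*r^6 - 7.659*r^5 + 12.1009*r^4 + 0.841599999999999*r^3 - 10.7288*r^2 + 1.4432*r + 2.6896)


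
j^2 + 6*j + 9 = (j + 3)^2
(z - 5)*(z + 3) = z^2 - 2*z - 15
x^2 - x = x*(x - 1)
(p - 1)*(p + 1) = p^2 - 1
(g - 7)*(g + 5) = g^2 - 2*g - 35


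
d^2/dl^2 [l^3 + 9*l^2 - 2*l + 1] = 6*l + 18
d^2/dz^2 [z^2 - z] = 2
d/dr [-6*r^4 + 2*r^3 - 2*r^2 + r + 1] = -24*r^3 + 6*r^2 - 4*r + 1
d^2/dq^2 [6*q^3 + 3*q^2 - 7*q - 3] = 36*q + 6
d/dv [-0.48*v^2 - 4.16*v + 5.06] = -0.96*v - 4.16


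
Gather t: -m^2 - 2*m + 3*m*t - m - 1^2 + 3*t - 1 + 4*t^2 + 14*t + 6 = -m^2 - 3*m + 4*t^2 + t*(3*m + 17) + 4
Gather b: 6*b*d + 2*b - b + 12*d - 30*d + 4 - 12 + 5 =b*(6*d + 1) - 18*d - 3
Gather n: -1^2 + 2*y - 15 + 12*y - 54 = 14*y - 70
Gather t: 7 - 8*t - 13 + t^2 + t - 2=t^2 - 7*t - 8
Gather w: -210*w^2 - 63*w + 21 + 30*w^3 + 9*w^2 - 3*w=30*w^3 - 201*w^2 - 66*w + 21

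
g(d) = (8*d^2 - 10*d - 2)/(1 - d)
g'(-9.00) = -8.04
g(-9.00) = 73.60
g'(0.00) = -12.00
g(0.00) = -2.00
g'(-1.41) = -8.69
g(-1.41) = 11.62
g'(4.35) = -8.36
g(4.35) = -31.61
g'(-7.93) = -8.05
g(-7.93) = 64.99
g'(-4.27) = -8.14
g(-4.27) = 35.40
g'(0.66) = -42.60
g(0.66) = -15.04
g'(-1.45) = -8.67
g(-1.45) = 11.97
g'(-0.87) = -9.14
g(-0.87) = 6.82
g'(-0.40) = -10.04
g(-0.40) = 2.34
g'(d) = (16*d - 10)/(1 - d) + (8*d^2 - 10*d - 2)/(1 - d)^2 = 4*(-2*d^2 + 4*d - 3)/(d^2 - 2*d + 1)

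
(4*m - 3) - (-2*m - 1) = 6*m - 2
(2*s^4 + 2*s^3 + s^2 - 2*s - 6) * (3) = 6*s^4 + 6*s^3 + 3*s^2 - 6*s - 18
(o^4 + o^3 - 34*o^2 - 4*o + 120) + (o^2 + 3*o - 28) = o^4 + o^3 - 33*o^2 - o + 92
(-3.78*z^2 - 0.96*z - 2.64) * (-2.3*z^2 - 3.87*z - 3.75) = 8.694*z^4 + 16.8366*z^3 + 23.9622*z^2 + 13.8168*z + 9.9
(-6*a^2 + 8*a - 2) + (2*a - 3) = -6*a^2 + 10*a - 5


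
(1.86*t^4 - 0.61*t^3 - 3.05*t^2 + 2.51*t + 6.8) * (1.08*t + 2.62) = 2.0088*t^5 + 4.2144*t^4 - 4.8922*t^3 - 5.2802*t^2 + 13.9202*t + 17.816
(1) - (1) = 0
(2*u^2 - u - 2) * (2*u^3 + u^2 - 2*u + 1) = 4*u^5 - 9*u^3 + 2*u^2 + 3*u - 2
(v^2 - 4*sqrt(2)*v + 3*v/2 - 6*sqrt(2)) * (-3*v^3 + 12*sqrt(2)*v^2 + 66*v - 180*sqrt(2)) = -3*v^5 - 9*v^4/2 + 24*sqrt(2)*v^4 - 30*v^3 + 36*sqrt(2)*v^3 - 444*sqrt(2)*v^2 - 45*v^2 - 666*sqrt(2)*v + 1440*v + 2160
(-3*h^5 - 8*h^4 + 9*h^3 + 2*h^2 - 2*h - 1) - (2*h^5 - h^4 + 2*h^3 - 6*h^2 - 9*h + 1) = -5*h^5 - 7*h^4 + 7*h^3 + 8*h^2 + 7*h - 2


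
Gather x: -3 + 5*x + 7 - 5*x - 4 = 0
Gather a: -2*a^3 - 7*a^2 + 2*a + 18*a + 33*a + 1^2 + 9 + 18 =-2*a^3 - 7*a^2 + 53*a + 28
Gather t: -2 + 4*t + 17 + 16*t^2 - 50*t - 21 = 16*t^2 - 46*t - 6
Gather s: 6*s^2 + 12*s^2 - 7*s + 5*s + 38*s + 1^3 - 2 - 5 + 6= 18*s^2 + 36*s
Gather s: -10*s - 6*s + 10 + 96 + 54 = 160 - 16*s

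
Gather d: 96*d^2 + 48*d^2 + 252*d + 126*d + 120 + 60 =144*d^2 + 378*d + 180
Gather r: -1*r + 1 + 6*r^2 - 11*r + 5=6*r^2 - 12*r + 6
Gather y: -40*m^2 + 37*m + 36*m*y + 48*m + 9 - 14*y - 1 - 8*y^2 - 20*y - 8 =-40*m^2 + 85*m - 8*y^2 + y*(36*m - 34)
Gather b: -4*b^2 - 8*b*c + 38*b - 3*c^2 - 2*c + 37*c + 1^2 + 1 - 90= -4*b^2 + b*(38 - 8*c) - 3*c^2 + 35*c - 88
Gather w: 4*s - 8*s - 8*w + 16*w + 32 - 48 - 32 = -4*s + 8*w - 48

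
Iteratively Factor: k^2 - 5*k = (k - 5)*(k)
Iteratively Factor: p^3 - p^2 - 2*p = (p + 1)*(p^2 - 2*p) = p*(p + 1)*(p - 2)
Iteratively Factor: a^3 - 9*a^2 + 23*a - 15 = (a - 1)*(a^2 - 8*a + 15) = (a - 3)*(a - 1)*(a - 5)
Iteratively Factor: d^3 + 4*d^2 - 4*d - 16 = (d + 4)*(d^2 - 4) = (d + 2)*(d + 4)*(d - 2)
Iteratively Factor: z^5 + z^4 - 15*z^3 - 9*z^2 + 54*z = (z + 3)*(z^4 - 2*z^3 - 9*z^2 + 18*z) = (z - 2)*(z + 3)*(z^3 - 9*z) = z*(z - 2)*(z + 3)*(z^2 - 9) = z*(z - 2)*(z + 3)^2*(z - 3)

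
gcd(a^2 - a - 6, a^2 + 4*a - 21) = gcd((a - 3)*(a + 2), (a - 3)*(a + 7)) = a - 3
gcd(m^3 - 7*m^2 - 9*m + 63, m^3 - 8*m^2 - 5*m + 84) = m^2 - 4*m - 21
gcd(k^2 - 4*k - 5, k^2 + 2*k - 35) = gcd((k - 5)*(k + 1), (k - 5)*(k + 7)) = k - 5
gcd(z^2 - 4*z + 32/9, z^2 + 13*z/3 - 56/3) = z - 8/3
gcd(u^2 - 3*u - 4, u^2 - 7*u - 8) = u + 1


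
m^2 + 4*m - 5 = (m - 1)*(m + 5)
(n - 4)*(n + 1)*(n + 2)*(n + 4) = n^4 + 3*n^3 - 14*n^2 - 48*n - 32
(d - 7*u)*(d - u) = d^2 - 8*d*u + 7*u^2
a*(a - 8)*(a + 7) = a^3 - a^2 - 56*a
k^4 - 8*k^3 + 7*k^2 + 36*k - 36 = (k - 6)*(k - 3)*(k - 1)*(k + 2)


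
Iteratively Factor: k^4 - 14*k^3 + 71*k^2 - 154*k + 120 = (k - 5)*(k^3 - 9*k^2 + 26*k - 24) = (k - 5)*(k - 3)*(k^2 - 6*k + 8) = (k - 5)*(k - 4)*(k - 3)*(k - 2)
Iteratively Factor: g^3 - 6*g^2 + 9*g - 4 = (g - 4)*(g^2 - 2*g + 1) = (g - 4)*(g - 1)*(g - 1)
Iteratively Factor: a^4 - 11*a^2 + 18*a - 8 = (a - 1)*(a^3 + a^2 - 10*a + 8) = (a - 2)*(a - 1)*(a^2 + 3*a - 4) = (a - 2)*(a - 1)^2*(a + 4)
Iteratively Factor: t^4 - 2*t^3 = (t)*(t^3 - 2*t^2) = t^2*(t^2 - 2*t) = t^3*(t - 2)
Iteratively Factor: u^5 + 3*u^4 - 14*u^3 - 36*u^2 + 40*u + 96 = (u - 2)*(u^4 + 5*u^3 - 4*u^2 - 44*u - 48) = (u - 2)*(u + 2)*(u^3 + 3*u^2 - 10*u - 24) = (u - 2)*(u + 2)*(u + 4)*(u^2 - u - 6) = (u - 2)*(u + 2)^2*(u + 4)*(u - 3)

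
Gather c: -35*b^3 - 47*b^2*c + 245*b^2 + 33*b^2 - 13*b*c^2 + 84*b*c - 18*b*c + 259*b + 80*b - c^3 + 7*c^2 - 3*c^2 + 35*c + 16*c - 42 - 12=-35*b^3 + 278*b^2 + 339*b - c^3 + c^2*(4 - 13*b) + c*(-47*b^2 + 66*b + 51) - 54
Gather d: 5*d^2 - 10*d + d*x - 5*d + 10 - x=5*d^2 + d*(x - 15) - x + 10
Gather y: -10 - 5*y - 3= -5*y - 13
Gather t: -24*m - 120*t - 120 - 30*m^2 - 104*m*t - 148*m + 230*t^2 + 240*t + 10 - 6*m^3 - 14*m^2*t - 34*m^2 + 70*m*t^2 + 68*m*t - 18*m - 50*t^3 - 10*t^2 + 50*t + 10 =-6*m^3 - 64*m^2 - 190*m - 50*t^3 + t^2*(70*m + 220) + t*(-14*m^2 - 36*m + 170) - 100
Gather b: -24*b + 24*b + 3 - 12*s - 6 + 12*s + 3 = 0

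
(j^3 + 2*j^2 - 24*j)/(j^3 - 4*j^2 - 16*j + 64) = j*(j + 6)/(j^2 - 16)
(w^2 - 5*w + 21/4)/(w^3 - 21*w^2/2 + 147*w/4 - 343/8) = 2*(2*w - 3)/(4*w^2 - 28*w + 49)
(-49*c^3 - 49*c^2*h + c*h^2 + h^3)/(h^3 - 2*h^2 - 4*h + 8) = (-49*c^3 - 49*c^2*h + c*h^2 + h^3)/(h^3 - 2*h^2 - 4*h + 8)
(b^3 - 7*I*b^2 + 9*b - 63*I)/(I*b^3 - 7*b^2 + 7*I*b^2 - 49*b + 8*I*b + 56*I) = (-I*b^3 - 7*b^2 - 9*I*b - 63)/(b^3 + 7*b^2*(1 + I) + b*(8 + 49*I) + 56)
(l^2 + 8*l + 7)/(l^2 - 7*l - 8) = (l + 7)/(l - 8)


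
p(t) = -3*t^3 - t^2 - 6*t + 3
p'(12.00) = -1326.00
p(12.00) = -5397.00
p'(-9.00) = -717.00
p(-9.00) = 2163.00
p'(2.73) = -78.54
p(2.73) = -81.87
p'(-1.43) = -21.54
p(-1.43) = 18.31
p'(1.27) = -23.06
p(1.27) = -12.38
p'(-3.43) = -105.02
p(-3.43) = 132.88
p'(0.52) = -9.47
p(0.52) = -0.81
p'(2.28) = -57.35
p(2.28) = -51.44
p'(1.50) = -29.25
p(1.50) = -18.38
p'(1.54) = -30.42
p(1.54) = -19.57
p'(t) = -9*t^2 - 2*t - 6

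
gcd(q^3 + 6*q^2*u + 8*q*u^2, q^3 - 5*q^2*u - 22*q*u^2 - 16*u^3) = q + 2*u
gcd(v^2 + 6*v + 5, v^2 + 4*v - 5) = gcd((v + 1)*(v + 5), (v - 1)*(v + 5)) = v + 5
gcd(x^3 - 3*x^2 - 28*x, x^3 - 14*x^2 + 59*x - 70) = x - 7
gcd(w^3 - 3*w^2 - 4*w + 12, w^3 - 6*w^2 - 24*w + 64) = w - 2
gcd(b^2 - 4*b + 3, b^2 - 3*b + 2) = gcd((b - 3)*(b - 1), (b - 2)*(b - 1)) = b - 1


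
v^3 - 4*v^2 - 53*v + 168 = (v - 8)*(v - 3)*(v + 7)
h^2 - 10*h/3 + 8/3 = (h - 2)*(h - 4/3)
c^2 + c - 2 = (c - 1)*(c + 2)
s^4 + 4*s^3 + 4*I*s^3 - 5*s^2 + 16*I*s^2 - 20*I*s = s*(s - 1)*(s + 5)*(s + 4*I)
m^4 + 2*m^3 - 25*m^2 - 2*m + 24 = (m - 4)*(m - 1)*(m + 1)*(m + 6)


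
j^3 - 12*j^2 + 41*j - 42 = (j - 7)*(j - 3)*(j - 2)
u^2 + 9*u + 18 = (u + 3)*(u + 6)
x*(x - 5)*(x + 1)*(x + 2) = x^4 - 2*x^3 - 13*x^2 - 10*x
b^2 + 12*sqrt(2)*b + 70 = (b + 5*sqrt(2))*(b + 7*sqrt(2))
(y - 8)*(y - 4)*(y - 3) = y^3 - 15*y^2 + 68*y - 96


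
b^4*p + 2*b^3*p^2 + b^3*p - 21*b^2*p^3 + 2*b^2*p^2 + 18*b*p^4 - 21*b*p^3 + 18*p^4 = (b - 3*p)*(b - p)*(b + 6*p)*(b*p + p)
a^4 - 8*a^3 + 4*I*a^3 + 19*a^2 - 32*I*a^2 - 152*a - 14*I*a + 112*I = (a - 8)*(a - 2*I)*(a - I)*(a + 7*I)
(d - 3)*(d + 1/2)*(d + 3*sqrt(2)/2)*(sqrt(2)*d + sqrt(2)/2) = sqrt(2)*d^4 - 2*sqrt(2)*d^3 + 3*d^3 - 6*d^2 - 11*sqrt(2)*d^2/4 - 33*d/4 - 3*sqrt(2)*d/4 - 9/4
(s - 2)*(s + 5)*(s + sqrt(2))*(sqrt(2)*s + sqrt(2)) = sqrt(2)*s^4 + 2*s^3 + 4*sqrt(2)*s^3 - 7*sqrt(2)*s^2 + 8*s^2 - 10*sqrt(2)*s - 14*s - 20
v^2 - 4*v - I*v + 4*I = (v - 4)*(v - I)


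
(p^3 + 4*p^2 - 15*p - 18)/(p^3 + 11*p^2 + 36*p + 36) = (p^2 - 2*p - 3)/(p^2 + 5*p + 6)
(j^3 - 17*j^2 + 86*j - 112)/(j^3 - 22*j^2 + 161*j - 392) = (j - 2)/(j - 7)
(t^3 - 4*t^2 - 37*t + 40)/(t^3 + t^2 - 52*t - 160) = (t - 1)/(t + 4)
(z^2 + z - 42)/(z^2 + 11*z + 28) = (z - 6)/(z + 4)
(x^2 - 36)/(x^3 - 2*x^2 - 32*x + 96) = (x - 6)/(x^2 - 8*x + 16)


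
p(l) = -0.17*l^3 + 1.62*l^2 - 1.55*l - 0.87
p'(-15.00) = -164.90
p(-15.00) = 960.63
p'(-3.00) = -15.86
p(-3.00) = 22.95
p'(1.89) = 2.75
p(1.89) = 0.84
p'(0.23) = -0.83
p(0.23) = -1.14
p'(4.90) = 2.08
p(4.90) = 10.43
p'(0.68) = 0.42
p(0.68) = -1.23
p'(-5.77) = -37.22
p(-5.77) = 94.67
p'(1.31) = 1.82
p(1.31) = -0.50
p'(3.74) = 3.43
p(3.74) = 7.10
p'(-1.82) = -9.14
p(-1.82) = 8.34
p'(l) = -0.51*l^2 + 3.24*l - 1.55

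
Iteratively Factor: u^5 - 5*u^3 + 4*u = (u)*(u^4 - 5*u^2 + 4) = u*(u + 2)*(u^3 - 2*u^2 - u + 2) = u*(u - 2)*(u + 2)*(u^2 - 1) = u*(u - 2)*(u + 1)*(u + 2)*(u - 1)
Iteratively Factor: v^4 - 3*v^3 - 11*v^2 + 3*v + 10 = (v - 5)*(v^3 + 2*v^2 - v - 2) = (v - 5)*(v + 1)*(v^2 + v - 2) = (v - 5)*(v + 1)*(v + 2)*(v - 1)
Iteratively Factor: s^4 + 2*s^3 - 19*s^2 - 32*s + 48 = (s - 4)*(s^3 + 6*s^2 + 5*s - 12) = (s - 4)*(s + 4)*(s^2 + 2*s - 3) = (s - 4)*(s - 1)*(s + 4)*(s + 3)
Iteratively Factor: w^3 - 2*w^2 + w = (w - 1)*(w^2 - w) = w*(w - 1)*(w - 1)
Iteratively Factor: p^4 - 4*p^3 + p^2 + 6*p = (p - 3)*(p^3 - p^2 - 2*p) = (p - 3)*(p + 1)*(p^2 - 2*p) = (p - 3)*(p - 2)*(p + 1)*(p)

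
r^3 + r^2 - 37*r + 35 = (r - 5)*(r - 1)*(r + 7)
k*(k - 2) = k^2 - 2*k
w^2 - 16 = (w - 4)*(w + 4)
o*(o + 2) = o^2 + 2*o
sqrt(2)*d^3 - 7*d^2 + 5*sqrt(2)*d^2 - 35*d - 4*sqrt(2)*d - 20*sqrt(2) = (d + 5)*(d - 4*sqrt(2))*(sqrt(2)*d + 1)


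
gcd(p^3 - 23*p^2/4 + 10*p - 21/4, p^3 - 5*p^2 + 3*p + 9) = p - 3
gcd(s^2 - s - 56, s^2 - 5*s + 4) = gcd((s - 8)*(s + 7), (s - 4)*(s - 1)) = 1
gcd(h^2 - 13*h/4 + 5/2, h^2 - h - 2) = h - 2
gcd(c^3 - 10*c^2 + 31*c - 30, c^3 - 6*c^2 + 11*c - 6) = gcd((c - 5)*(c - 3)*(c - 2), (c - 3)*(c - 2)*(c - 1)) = c^2 - 5*c + 6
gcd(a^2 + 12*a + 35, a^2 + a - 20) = a + 5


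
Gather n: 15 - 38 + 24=1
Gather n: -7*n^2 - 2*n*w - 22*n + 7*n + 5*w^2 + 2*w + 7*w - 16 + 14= -7*n^2 + n*(-2*w - 15) + 5*w^2 + 9*w - 2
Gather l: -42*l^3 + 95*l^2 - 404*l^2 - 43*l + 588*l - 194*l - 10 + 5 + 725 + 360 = -42*l^3 - 309*l^2 + 351*l + 1080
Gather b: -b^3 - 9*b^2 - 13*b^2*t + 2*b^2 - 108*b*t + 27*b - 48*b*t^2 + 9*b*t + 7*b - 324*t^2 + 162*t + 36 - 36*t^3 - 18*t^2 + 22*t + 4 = -b^3 + b^2*(-13*t - 7) + b*(-48*t^2 - 99*t + 34) - 36*t^3 - 342*t^2 + 184*t + 40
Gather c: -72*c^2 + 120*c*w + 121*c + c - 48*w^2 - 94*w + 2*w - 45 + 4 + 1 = -72*c^2 + c*(120*w + 122) - 48*w^2 - 92*w - 40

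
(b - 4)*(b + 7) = b^2 + 3*b - 28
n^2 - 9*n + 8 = (n - 8)*(n - 1)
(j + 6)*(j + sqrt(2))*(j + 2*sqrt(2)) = j^3 + 3*sqrt(2)*j^2 + 6*j^2 + 4*j + 18*sqrt(2)*j + 24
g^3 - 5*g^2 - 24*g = g*(g - 8)*(g + 3)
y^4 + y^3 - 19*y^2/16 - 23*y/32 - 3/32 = (y - 1)*(y + 1/4)^2*(y + 3/2)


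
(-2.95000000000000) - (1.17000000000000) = -4.12000000000000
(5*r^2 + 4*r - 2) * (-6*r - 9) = -30*r^3 - 69*r^2 - 24*r + 18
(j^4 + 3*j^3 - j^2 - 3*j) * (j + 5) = j^5 + 8*j^4 + 14*j^3 - 8*j^2 - 15*j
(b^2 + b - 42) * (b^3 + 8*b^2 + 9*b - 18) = b^5 + 9*b^4 - 25*b^3 - 345*b^2 - 396*b + 756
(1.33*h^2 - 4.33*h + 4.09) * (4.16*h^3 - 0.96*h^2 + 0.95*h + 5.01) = 5.5328*h^5 - 19.2896*h^4 + 22.4347*h^3 - 1.3766*h^2 - 17.8078*h + 20.4909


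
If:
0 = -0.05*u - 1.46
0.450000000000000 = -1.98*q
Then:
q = -0.23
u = -29.20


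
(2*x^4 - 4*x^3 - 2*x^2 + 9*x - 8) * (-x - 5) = -2*x^5 - 6*x^4 + 22*x^3 + x^2 - 37*x + 40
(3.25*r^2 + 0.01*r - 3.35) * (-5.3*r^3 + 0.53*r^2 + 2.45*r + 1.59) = -17.225*r^5 + 1.6695*r^4 + 25.7228*r^3 + 3.4165*r^2 - 8.1916*r - 5.3265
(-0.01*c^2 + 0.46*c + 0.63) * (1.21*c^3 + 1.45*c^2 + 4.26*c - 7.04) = -0.0121*c^5 + 0.5421*c^4 + 1.3867*c^3 + 2.9435*c^2 - 0.5546*c - 4.4352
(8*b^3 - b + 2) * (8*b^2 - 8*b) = 64*b^5 - 64*b^4 - 8*b^3 + 24*b^2 - 16*b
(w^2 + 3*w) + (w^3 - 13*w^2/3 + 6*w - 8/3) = w^3 - 10*w^2/3 + 9*w - 8/3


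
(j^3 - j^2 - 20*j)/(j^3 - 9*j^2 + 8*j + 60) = j*(j + 4)/(j^2 - 4*j - 12)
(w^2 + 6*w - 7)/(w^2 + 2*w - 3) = (w + 7)/(w + 3)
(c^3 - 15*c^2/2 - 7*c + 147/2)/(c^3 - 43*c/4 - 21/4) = 2*(c - 7)/(2*c + 1)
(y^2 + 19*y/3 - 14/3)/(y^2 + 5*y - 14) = (y - 2/3)/(y - 2)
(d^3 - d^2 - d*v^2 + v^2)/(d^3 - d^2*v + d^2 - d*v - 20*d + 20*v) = (d^2 + d*v - d - v)/(d^2 + d - 20)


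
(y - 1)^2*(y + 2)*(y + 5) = y^4 + 5*y^3 - 3*y^2 - 13*y + 10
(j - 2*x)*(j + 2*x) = j^2 - 4*x^2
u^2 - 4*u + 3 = (u - 3)*(u - 1)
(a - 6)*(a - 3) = a^2 - 9*a + 18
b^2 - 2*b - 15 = (b - 5)*(b + 3)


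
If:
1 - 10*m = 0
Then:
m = 1/10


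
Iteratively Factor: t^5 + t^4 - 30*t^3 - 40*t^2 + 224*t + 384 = (t + 3)*(t^4 - 2*t^3 - 24*t^2 + 32*t + 128) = (t + 2)*(t + 3)*(t^3 - 4*t^2 - 16*t + 64) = (t + 2)*(t + 3)*(t + 4)*(t^2 - 8*t + 16) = (t - 4)*(t + 2)*(t + 3)*(t + 4)*(t - 4)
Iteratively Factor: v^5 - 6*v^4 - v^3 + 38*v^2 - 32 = (v - 4)*(v^4 - 2*v^3 - 9*v^2 + 2*v + 8) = (v - 4)^2*(v^3 + 2*v^2 - v - 2) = (v - 4)^2*(v - 1)*(v^2 + 3*v + 2) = (v - 4)^2*(v - 1)*(v + 2)*(v + 1)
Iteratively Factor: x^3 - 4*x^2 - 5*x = (x - 5)*(x^2 + x) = (x - 5)*(x + 1)*(x)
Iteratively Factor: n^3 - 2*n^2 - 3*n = (n - 3)*(n^2 + n) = n*(n - 3)*(n + 1)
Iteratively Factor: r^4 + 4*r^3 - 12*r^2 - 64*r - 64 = (r + 2)*(r^3 + 2*r^2 - 16*r - 32) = (r + 2)^2*(r^2 - 16) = (r - 4)*(r + 2)^2*(r + 4)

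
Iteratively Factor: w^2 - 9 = (w - 3)*(w + 3)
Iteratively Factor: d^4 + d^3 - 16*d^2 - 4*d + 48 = (d - 2)*(d^3 + 3*d^2 - 10*d - 24) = (d - 2)*(d + 4)*(d^2 - d - 6) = (d - 2)*(d + 2)*(d + 4)*(d - 3)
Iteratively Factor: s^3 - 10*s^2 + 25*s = (s)*(s^2 - 10*s + 25) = s*(s - 5)*(s - 5)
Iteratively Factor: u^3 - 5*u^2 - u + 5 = (u - 1)*(u^2 - 4*u - 5) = (u - 1)*(u + 1)*(u - 5)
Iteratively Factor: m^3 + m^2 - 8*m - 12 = (m + 2)*(m^2 - m - 6) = (m - 3)*(m + 2)*(m + 2)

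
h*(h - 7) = h^2 - 7*h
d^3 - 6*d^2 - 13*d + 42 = (d - 7)*(d - 2)*(d + 3)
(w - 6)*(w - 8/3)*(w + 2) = w^3 - 20*w^2/3 - 4*w/3 + 32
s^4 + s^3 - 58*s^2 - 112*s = s*(s - 8)*(s + 2)*(s + 7)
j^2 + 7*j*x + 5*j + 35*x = (j + 5)*(j + 7*x)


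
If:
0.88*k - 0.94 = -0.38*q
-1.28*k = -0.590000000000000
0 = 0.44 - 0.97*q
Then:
No Solution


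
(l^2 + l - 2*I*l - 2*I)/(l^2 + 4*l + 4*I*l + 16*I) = (l^2 + l*(1 - 2*I) - 2*I)/(l^2 + 4*l*(1 + I) + 16*I)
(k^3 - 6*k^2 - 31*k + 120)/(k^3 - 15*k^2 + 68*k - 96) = (k + 5)/(k - 4)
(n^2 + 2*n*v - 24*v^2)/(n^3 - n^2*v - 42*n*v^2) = (-n + 4*v)/(n*(-n + 7*v))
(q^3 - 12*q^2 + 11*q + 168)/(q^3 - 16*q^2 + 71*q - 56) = (q + 3)/(q - 1)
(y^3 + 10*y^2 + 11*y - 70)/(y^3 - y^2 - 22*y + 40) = (y + 7)/(y - 4)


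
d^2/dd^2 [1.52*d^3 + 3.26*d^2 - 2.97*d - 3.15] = 9.12*d + 6.52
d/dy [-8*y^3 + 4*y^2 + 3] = 8*y*(1 - 3*y)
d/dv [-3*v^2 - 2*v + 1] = -6*v - 2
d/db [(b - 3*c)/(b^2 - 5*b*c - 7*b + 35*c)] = (b^2 - 5*b*c - 7*b + 35*c + (b - 3*c)*(-2*b + 5*c + 7))/(b^2 - 5*b*c - 7*b + 35*c)^2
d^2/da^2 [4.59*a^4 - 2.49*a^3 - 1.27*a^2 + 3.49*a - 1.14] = 55.08*a^2 - 14.94*a - 2.54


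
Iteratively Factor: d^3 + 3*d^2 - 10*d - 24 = (d - 3)*(d^2 + 6*d + 8) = (d - 3)*(d + 4)*(d + 2)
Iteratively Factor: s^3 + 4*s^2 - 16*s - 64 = (s - 4)*(s^2 + 8*s + 16) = (s - 4)*(s + 4)*(s + 4)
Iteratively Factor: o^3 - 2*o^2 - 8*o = (o)*(o^2 - 2*o - 8) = o*(o - 4)*(o + 2)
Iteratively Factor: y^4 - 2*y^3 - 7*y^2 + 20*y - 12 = (y - 2)*(y^3 - 7*y + 6) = (y - 2)^2*(y^2 + 2*y - 3) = (y - 2)^2*(y + 3)*(y - 1)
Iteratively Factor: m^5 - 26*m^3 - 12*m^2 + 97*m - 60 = (m - 1)*(m^4 + m^3 - 25*m^2 - 37*m + 60) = (m - 1)^2*(m^3 + 2*m^2 - 23*m - 60) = (m - 1)^2*(m + 4)*(m^2 - 2*m - 15) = (m - 5)*(m - 1)^2*(m + 4)*(m + 3)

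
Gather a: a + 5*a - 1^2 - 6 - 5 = 6*a - 12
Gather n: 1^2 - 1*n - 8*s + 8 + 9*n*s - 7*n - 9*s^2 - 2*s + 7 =n*(9*s - 8) - 9*s^2 - 10*s + 16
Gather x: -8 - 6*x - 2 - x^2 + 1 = -x^2 - 6*x - 9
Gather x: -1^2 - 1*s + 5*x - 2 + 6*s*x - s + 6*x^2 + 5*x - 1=-2*s + 6*x^2 + x*(6*s + 10) - 4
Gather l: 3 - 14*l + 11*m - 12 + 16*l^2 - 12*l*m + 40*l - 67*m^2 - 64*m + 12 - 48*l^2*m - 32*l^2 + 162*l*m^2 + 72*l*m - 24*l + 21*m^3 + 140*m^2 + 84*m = l^2*(-48*m - 16) + l*(162*m^2 + 60*m + 2) + 21*m^3 + 73*m^2 + 31*m + 3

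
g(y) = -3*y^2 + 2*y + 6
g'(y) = 2 - 6*y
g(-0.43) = 4.59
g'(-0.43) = 4.58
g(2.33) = -5.63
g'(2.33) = -11.98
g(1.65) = 1.13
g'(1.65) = -7.90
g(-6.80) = -146.32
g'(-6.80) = 42.80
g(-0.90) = 1.77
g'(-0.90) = 7.40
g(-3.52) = -38.21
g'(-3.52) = 23.12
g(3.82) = -30.14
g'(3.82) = -20.92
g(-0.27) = 5.24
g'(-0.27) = 3.62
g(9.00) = -219.00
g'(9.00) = -52.00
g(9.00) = -219.00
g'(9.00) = -52.00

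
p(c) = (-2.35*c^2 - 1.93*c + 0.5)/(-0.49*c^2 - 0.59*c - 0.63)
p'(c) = (-4.7*c - 1.93)/(-0.49*c^2 - 0.59*c - 0.63) + (0.98*c + 0.59)*(-2.35*c^2 - 1.93*c + 0.5)/(-0.49*c^2 - 0.59*c - 0.63)^2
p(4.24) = 4.18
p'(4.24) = 0.17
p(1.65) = 3.09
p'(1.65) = 0.97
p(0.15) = -0.22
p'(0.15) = 3.83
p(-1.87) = 3.31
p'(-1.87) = -2.21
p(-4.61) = 4.87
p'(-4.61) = -0.07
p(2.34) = 3.60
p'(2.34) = 0.54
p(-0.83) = -1.01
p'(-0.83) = -4.60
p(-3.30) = 4.66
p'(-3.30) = -0.31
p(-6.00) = 4.92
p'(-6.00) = -0.02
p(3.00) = 3.88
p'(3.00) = 0.34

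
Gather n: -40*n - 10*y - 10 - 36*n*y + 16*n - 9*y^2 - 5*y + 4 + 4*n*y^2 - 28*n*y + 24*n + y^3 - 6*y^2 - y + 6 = n*(4*y^2 - 64*y) + y^3 - 15*y^2 - 16*y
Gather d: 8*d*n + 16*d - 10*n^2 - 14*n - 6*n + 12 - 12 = d*(8*n + 16) - 10*n^2 - 20*n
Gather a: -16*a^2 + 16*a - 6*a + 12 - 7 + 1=-16*a^2 + 10*a + 6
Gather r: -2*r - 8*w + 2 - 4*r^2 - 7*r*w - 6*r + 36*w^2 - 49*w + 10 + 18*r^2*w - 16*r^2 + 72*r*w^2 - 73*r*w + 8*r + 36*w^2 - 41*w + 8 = r^2*(18*w - 20) + r*(72*w^2 - 80*w) + 72*w^2 - 98*w + 20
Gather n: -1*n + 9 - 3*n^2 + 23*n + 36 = -3*n^2 + 22*n + 45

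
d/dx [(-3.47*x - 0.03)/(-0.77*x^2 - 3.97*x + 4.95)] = (2.6719*x^2 + 13.7759*x - (1.54*x + 3.97)*(3.47*x + 0.03) - 17.1765)/(0.77*x^2 + 3.97*x - 4.95)^2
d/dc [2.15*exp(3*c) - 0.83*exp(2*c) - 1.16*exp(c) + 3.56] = (6.45*exp(2*c) - 1.66*exp(c) - 1.16)*exp(c)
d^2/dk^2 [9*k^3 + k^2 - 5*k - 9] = 54*k + 2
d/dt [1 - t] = -1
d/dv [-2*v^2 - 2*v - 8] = -4*v - 2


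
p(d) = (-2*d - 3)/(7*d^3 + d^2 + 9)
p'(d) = (-2*d - 3)*(-21*d^2 - 2*d)/(7*d^3 + d^2 + 9)^2 - 2/(7*d^3 + d^2 + 9)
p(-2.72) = -0.02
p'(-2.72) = -0.01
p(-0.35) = -0.26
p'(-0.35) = -0.17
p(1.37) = -0.20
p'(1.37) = 0.22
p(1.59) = -0.16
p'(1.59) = 0.17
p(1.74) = -0.13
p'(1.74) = 0.14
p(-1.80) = -0.02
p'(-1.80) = 0.02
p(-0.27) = -0.28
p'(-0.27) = -0.19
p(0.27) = -0.38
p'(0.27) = -0.13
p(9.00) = 0.00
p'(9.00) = 0.00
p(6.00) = -0.00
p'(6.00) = 0.00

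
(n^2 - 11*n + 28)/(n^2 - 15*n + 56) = (n - 4)/(n - 8)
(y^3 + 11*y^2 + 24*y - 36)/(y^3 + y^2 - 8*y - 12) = (y^3 + 11*y^2 + 24*y - 36)/(y^3 + y^2 - 8*y - 12)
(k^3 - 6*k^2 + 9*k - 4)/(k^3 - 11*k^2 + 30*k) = (k^3 - 6*k^2 + 9*k - 4)/(k*(k^2 - 11*k + 30))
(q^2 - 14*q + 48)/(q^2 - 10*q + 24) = (q - 8)/(q - 4)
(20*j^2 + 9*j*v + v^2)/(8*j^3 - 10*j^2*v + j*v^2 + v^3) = (5*j + v)/(2*j^2 - 3*j*v + v^2)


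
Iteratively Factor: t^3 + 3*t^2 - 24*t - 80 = (t + 4)*(t^2 - t - 20) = (t + 4)^2*(t - 5)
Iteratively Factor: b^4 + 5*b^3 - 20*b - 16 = (b + 1)*(b^3 + 4*b^2 - 4*b - 16) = (b - 2)*(b + 1)*(b^2 + 6*b + 8) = (b - 2)*(b + 1)*(b + 4)*(b + 2)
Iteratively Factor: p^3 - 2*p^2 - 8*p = (p - 4)*(p^2 + 2*p) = (p - 4)*(p + 2)*(p)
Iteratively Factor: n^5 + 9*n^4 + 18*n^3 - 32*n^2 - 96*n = (n + 4)*(n^4 + 5*n^3 - 2*n^2 - 24*n) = n*(n + 4)*(n^3 + 5*n^2 - 2*n - 24) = n*(n + 4)^2*(n^2 + n - 6) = n*(n + 3)*(n + 4)^2*(n - 2)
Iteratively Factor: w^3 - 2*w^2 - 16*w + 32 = (w - 4)*(w^2 + 2*w - 8) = (w - 4)*(w - 2)*(w + 4)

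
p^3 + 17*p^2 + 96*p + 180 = (p + 5)*(p + 6)^2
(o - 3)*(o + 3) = o^2 - 9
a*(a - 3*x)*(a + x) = a^3 - 2*a^2*x - 3*a*x^2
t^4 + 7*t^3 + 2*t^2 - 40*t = t*(t - 2)*(t + 4)*(t + 5)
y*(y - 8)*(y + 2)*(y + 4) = y^4 - 2*y^3 - 40*y^2 - 64*y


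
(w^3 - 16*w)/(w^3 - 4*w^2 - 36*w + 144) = w*(w + 4)/(w^2 - 36)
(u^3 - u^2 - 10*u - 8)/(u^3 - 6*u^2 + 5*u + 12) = (u + 2)/(u - 3)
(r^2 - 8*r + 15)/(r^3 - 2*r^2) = (r^2 - 8*r + 15)/(r^2*(r - 2))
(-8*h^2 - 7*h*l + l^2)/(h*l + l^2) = (-8*h + l)/l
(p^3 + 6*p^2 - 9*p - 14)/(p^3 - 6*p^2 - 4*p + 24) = (p^2 + 8*p + 7)/(p^2 - 4*p - 12)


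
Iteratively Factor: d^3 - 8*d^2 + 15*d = (d - 5)*(d^2 - 3*d) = d*(d - 5)*(d - 3)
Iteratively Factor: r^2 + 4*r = (r)*(r + 4)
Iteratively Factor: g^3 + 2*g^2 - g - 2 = (g + 1)*(g^2 + g - 2) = (g - 1)*(g + 1)*(g + 2)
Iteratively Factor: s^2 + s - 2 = (s - 1)*(s + 2)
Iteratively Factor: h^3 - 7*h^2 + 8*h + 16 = (h - 4)*(h^2 - 3*h - 4) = (h - 4)^2*(h + 1)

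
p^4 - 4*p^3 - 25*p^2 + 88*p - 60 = (p - 6)*(p - 2)*(p - 1)*(p + 5)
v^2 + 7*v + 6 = (v + 1)*(v + 6)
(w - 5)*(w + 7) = w^2 + 2*w - 35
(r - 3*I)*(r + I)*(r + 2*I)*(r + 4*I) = r^4 + 4*I*r^3 + 7*r^2 + 34*I*r - 24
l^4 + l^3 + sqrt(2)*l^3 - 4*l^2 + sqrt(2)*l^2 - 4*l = l*(l + 1)*(l - sqrt(2))*(l + 2*sqrt(2))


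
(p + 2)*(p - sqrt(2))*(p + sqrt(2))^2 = p^4 + sqrt(2)*p^3 + 2*p^3 - 2*p^2 + 2*sqrt(2)*p^2 - 4*p - 2*sqrt(2)*p - 4*sqrt(2)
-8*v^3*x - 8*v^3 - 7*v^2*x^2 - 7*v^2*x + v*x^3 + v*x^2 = (-8*v + x)*(v + x)*(v*x + v)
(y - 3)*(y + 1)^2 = y^3 - y^2 - 5*y - 3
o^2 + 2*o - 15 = (o - 3)*(o + 5)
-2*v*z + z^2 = z*(-2*v + z)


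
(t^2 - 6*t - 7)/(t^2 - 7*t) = (t + 1)/t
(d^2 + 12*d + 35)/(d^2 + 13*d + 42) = (d + 5)/(d + 6)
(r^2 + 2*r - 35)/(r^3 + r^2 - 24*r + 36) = (r^2 + 2*r - 35)/(r^3 + r^2 - 24*r + 36)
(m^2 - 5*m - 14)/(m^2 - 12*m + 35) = (m + 2)/(m - 5)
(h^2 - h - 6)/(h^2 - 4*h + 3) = (h + 2)/(h - 1)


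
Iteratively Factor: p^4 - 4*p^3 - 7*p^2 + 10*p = (p - 5)*(p^3 + p^2 - 2*p) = (p - 5)*(p + 2)*(p^2 - p) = p*(p - 5)*(p + 2)*(p - 1)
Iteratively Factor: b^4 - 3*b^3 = (b - 3)*(b^3) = b*(b - 3)*(b^2) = b^2*(b - 3)*(b)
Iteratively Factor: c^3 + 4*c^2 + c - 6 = (c - 1)*(c^2 + 5*c + 6) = (c - 1)*(c + 3)*(c + 2)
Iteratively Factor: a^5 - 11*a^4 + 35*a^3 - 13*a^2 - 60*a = (a - 3)*(a^4 - 8*a^3 + 11*a^2 + 20*a) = (a - 5)*(a - 3)*(a^3 - 3*a^2 - 4*a) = (a - 5)*(a - 4)*(a - 3)*(a^2 + a) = (a - 5)*(a - 4)*(a - 3)*(a + 1)*(a)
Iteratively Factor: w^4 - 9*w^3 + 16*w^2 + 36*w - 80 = (w - 5)*(w^3 - 4*w^2 - 4*w + 16) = (w - 5)*(w + 2)*(w^2 - 6*w + 8) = (w - 5)*(w - 4)*(w + 2)*(w - 2)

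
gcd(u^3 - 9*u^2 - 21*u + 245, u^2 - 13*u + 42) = u - 7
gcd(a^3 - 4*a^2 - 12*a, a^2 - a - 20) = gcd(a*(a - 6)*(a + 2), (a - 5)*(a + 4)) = 1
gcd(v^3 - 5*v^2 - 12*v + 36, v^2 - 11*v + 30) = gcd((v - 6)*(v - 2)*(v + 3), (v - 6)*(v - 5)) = v - 6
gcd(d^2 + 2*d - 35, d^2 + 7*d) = d + 7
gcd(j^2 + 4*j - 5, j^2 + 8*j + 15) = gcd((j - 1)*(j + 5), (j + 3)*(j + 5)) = j + 5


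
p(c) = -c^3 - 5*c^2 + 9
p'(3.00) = -57.00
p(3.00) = -63.00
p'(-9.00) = -153.00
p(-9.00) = 333.00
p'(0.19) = -2.01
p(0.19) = 8.81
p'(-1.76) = 8.31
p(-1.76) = -1.04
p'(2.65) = -47.57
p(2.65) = -44.72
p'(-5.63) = -38.79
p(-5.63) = 28.97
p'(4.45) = -103.91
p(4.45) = -178.13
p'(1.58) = -23.29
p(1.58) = -7.43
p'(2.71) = -49.13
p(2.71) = -47.62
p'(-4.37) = -13.59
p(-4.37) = -3.03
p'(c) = -3*c^2 - 10*c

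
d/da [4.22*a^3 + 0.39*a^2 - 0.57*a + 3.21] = 12.66*a^2 + 0.78*a - 0.57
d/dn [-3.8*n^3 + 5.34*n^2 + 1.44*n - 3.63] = -11.4*n^2 + 10.68*n + 1.44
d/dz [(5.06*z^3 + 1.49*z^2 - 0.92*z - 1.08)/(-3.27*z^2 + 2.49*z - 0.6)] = (-16.5462*z^4 + 25.1988*z^3 - 8.4063*z^2 - 8.8512*z + 3.2412)/(10.6929*z^4 - 16.2846*z^3 + 10.1241*z^2 - 2.988*z + 0.36)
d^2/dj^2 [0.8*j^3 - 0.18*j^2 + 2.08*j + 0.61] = 4.8*j - 0.36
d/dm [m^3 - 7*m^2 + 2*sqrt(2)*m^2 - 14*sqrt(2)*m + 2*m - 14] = 3*m^2 - 14*m + 4*sqrt(2)*m - 14*sqrt(2) + 2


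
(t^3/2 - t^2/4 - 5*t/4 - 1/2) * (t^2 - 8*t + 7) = t^5/2 - 17*t^4/4 + 17*t^3/4 + 31*t^2/4 - 19*t/4 - 7/2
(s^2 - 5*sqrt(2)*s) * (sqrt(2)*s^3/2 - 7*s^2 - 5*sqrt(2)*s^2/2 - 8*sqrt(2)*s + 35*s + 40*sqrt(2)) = sqrt(2)*s^5/2 - 12*s^4 - 5*sqrt(2)*s^4/2 + 27*sqrt(2)*s^3 + 60*s^3 - 135*sqrt(2)*s^2 + 80*s^2 - 400*s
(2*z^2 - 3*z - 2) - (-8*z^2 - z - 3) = 10*z^2 - 2*z + 1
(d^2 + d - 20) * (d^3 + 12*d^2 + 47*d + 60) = d^5 + 13*d^4 + 39*d^3 - 133*d^2 - 880*d - 1200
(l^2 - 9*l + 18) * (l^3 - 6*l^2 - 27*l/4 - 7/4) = l^5 - 15*l^4 + 261*l^3/4 - 49*l^2 - 423*l/4 - 63/2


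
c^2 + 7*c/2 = c*(c + 7/2)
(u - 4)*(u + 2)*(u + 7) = u^3 + 5*u^2 - 22*u - 56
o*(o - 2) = o^2 - 2*o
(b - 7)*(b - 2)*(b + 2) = b^3 - 7*b^2 - 4*b + 28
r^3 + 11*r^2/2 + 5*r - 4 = (r - 1/2)*(r + 2)*(r + 4)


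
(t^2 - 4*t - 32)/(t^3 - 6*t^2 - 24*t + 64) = 1/(t - 2)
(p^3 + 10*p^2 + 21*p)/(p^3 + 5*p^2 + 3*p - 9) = p*(p + 7)/(p^2 + 2*p - 3)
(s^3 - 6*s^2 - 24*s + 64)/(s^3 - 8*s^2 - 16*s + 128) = (s - 2)/(s - 4)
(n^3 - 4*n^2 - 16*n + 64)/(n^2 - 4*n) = n - 16/n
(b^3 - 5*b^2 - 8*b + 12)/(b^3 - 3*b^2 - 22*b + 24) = (b + 2)/(b + 4)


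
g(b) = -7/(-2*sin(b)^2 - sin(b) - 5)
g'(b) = -7*(4*sin(b)*cos(b) + cos(b))/(-2*sin(b)^2 - sin(b) - 5)^2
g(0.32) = 1.27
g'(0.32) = -0.49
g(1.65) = 0.88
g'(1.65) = 0.04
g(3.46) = 1.43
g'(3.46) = -0.07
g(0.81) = 1.03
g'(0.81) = -0.41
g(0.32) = 1.27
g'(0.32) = -0.49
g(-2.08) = 1.24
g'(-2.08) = -0.27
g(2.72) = 1.22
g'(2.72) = 0.51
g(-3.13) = 1.40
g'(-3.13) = 0.27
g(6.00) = 1.44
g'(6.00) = 0.03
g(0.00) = 1.40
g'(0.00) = -0.28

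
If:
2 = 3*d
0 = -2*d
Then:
No Solution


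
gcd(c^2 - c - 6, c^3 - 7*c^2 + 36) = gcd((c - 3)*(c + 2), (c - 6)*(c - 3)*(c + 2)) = c^2 - c - 6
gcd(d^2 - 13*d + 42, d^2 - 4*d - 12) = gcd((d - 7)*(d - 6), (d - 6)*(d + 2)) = d - 6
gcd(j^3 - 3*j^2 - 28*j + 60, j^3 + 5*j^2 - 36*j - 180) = j^2 - j - 30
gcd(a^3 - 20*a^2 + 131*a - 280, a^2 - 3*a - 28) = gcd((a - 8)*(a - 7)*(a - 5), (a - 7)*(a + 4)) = a - 7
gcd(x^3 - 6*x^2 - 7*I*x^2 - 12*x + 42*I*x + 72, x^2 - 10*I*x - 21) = x - 3*I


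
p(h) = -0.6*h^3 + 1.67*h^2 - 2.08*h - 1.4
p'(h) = -1.8*h^2 + 3.34*h - 2.08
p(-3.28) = 44.56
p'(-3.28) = -32.40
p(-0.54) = 0.30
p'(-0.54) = -4.41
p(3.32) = -11.85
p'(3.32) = -10.83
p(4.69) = -36.32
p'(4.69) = -26.01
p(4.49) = -31.38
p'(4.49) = -23.37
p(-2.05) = 15.05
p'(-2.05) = -16.49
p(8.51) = -267.94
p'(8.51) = -104.01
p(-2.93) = 34.12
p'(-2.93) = -27.32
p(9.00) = -322.25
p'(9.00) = -117.82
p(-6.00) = 200.80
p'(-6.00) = -86.92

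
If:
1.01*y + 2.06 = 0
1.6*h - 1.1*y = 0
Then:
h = -1.40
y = -2.04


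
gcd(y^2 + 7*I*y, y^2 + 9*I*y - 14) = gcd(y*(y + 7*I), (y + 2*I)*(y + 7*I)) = y + 7*I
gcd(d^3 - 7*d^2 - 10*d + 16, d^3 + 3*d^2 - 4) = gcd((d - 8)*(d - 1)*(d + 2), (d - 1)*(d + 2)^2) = d^2 + d - 2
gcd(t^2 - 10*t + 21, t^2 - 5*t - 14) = t - 7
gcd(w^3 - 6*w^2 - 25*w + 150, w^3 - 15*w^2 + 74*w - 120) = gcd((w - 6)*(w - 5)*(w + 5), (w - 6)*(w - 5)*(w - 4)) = w^2 - 11*w + 30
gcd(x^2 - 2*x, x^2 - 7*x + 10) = x - 2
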